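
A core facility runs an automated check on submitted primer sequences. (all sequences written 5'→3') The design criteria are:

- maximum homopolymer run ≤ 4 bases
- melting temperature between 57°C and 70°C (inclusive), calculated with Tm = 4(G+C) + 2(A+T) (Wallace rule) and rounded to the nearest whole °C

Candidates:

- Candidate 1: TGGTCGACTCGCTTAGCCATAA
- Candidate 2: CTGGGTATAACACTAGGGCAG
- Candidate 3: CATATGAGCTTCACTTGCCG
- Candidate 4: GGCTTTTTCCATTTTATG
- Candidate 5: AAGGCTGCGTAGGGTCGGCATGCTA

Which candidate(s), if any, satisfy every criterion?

Candidate 1 (22 nt, A=5 T=6 G=5 C=6): longest run = 2 ✓; Tm = 2·11 + 4·11 = 66°C ✓ — passes.
Candidate 2 (21 nt, A=6 T=4 G=7 C=4): longest run = 3 ✓; Tm = 2·10 + 4·11 = 64°C ✓ — passes.
Candidate 3 (20 nt, A=4 T=6 G=4 C=6): longest run = 2 ✓; Tm = 2·10 + 4·10 = 60°C ✓ — passes.
Candidate 4 (18 nt, A=2 T=10 G=3 C=3): longest run = 5, exceeds 4 ✗; Tm = 2·12 + 4·6 = 48°C, outside 57–70°C ✗ — fails.
Candidate 5 (25 nt, A=5 T=5 G=10 C=5): longest run = 3 ✓; Tm = 2·10 + 4·15 = 80°C, outside 57–70°C ✗ — fails.

Candidate 1, Candidate 2 and Candidate 3.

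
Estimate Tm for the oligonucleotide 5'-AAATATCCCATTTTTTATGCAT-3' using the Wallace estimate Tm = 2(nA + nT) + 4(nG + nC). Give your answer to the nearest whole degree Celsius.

54°C

Base counts: A=7, T=10, G=1, C=4 (length 22).
Tm = 2·(7+10) + 4·(1+4) = 2·17 + 4·5 = 34 + 20 = 54°C.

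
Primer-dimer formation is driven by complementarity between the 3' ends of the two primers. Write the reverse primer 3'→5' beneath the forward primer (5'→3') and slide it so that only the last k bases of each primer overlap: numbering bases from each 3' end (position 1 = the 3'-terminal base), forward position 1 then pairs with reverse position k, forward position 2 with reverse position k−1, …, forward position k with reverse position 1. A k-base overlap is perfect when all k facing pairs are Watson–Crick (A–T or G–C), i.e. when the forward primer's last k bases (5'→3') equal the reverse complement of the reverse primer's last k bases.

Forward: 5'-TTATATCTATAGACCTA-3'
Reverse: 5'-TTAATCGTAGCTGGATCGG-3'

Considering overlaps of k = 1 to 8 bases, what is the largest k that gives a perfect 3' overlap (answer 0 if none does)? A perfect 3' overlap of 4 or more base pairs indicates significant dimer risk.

Last 8 bases (5'→3') — forward …TAGACCTA, reverse …TGGATCGG.
Reverse complement of the reverse primer's last 8 bases: CCGATCCA; its first k bases are the reverse complement of the reverse primer's last k bases, so a perfect k-base overlap needs the forward primer's last k bases to equal them.
Comparing (forward last k vs required): k=1: A vs C ✗; k=2: TA vs CC ✗; k=3: CTA vs CCG ✗; k=4: CCTA vs CCGA ✗; k=5: ACCTA vs CCGAT ✗; k=6: GACCTA vs CCGATC ✗; k=7: AGACCTA vs CCGATCC ✗; k=8: TAGACCTA vs CCGATCCA ✗.
No overlap length from 1 to 8 is perfect, so the longest perfect 3' overlap is 0.

Longest perfect overlap: 0 complementary base pairs; below the dimer-risk threshold (threshold 4).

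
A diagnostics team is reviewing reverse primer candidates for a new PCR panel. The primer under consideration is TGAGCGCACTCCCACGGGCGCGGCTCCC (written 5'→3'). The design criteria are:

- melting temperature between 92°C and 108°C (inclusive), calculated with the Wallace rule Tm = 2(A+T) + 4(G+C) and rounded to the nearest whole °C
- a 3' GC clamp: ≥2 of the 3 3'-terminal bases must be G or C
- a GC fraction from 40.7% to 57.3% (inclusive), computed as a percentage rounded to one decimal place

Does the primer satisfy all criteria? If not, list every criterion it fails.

Fails: GC content.

Base counts: A=3, T=3, G=9, C=13 (length 28).
Tm: Tm = 2·6 + 4·22 = 100°C ✓
GC clamp: 3' end CCC has 3 G/C ✓
GC content: GC 22/28 = 78.6%, outside 40.7–57.3% ✗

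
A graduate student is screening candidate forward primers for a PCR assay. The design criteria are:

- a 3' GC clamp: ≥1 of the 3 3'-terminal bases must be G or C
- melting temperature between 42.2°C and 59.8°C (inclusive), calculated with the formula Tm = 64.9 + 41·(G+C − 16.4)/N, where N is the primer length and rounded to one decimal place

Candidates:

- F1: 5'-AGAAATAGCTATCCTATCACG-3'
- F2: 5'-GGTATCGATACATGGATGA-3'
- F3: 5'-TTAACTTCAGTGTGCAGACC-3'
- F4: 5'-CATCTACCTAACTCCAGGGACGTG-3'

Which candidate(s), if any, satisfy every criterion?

F1 (21 nt, A=8 T=5 G=3 C=5): 3' end ACG has 2 G/C ✓; Tm = 64.9 + 41·(8 − 16.4)/21 = 48.5°C ✓ — passes.
F2 (19 nt, A=6 T=5 G=6 C=2): 3' end TGA has 1 G/C ✓; Tm = 64.9 + 41·(8 − 16.4)/19 = 46.8°C ✓ — passes.
F3 (20 nt, A=5 T=6 G=4 C=5): 3' end ACC has 2 G/C ✓; Tm = 64.9 + 41·(9 − 16.4)/20 = 49.7°C ✓ — passes.
F4 (24 nt, A=6 T=5 G=5 C=8): 3' end GTG has 2 G/C ✓; Tm = 64.9 + 41·(13 − 16.4)/24 = 59.1°C ✓ — passes.

F1, F2, F3 and F4.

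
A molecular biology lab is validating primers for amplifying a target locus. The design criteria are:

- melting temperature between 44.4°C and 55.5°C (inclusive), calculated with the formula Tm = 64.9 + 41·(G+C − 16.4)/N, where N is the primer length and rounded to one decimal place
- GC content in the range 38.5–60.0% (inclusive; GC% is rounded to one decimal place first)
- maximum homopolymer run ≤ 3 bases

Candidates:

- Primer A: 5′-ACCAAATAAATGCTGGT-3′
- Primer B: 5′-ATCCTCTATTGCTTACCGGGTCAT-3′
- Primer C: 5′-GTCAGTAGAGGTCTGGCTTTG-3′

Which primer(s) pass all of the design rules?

Primer C only.

Primer A (17 nt, A=7 T=4 G=3 C=3): Tm = 64.9 + 41·(6 − 16.4)/17 = 39.8°C, outside 44.4–55.5°C ✗; GC 6/17 = 35.3%, outside 38.5–60.0% ✗; longest run = 3 ✓ — fails.
Primer B (24 nt, A=4 T=9 G=4 C=7): Tm = 64.9 + 41·(11 − 16.4)/24 = 55.7°C, outside 44.4–55.5°C ✗; GC 11/24 = 45.8% ✓; longest run = 3 ✓ — fails.
Primer C (21 nt, A=3 T=7 G=8 C=3): Tm = 64.9 + 41·(11 − 16.4)/21 = 54.4°C ✓; GC 11/21 = 52.4% ✓; longest run = 3 ✓ — passes.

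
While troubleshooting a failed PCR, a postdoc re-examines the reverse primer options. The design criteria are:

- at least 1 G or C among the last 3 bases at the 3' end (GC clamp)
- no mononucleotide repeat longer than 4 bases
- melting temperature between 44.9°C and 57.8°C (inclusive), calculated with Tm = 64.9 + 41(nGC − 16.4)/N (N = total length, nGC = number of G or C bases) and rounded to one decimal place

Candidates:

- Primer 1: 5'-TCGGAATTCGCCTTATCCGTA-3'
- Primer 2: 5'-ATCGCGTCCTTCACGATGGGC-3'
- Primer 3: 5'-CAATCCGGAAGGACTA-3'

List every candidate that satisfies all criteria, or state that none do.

Primer 1 (21 nt, A=4 T=7 G=4 C=6): 3' end GTA has 1 G/C ✓; longest run = 2 ✓; Tm = 64.9 + 41·(10 − 16.4)/21 = 52.4°C ✓ — passes.
Primer 2 (21 nt, A=3 T=5 G=6 C=7): 3' end GGC has 3 G/C ✓; longest run = 3 ✓; Tm = 64.9 + 41·(13 − 16.4)/21 = 58.3°C, outside 44.9–57.8°C ✗ — fails.
Primer 3 (16 nt, A=6 T=2 G=4 C=4): 3' end CTA has 1 G/C ✓; longest run = 2 ✓; Tm = 64.9 + 41·(8 − 16.4)/16 = 43.4°C, outside 44.9–57.8°C ✗ — fails.

Primer 1 only.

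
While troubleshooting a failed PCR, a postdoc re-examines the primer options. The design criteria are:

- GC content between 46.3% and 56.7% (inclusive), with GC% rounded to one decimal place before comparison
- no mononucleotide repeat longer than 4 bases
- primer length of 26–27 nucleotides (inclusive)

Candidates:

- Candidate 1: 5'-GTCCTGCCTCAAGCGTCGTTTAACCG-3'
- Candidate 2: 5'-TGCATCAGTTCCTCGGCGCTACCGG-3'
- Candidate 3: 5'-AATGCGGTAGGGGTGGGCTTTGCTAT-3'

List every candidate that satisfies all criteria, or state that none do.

Candidate 1 (26 nt, A=4 T=7 G=6 C=9): GC 15/26 = 57.7%, outside 46.3–56.7% ✗; longest run = 3 ✓; length 26 ✓ — fails.
Candidate 2 (25 nt, A=3 T=6 G=7 C=9): GC 16/25 = 64.0%, outside 46.3–56.7% ✗; longest run = 2 ✓; length 25, outside 26–27 ✗ — fails.
Candidate 3 (26 nt, A=4 T=8 G=11 C=3): GC 14/26 = 53.8% ✓; longest run = 4 ✓; length 26 ✓ — passes.

Candidate 3 only.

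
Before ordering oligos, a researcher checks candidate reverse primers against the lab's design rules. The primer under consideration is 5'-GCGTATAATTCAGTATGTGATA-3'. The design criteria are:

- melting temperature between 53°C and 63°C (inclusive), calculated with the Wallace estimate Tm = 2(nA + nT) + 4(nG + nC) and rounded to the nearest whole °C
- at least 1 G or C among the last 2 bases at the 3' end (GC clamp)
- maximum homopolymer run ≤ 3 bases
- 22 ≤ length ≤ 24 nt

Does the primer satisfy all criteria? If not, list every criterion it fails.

Fails: GC clamp.

Base counts: A=7, T=8, G=5, C=2 (length 22).
Tm: Tm = 2·15 + 4·7 = 58°C ✓
GC clamp: 3' end TA has 0 G/C, need ≥1 ✗
homopolymer run: longest run = 2 ✓
length: length 22 ✓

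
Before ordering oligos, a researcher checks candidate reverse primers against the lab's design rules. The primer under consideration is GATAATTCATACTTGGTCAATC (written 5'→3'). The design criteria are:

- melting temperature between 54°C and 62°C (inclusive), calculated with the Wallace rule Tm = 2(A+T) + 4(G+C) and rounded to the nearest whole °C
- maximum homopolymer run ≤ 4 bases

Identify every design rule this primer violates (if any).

Meets all criteria.

Base counts: A=7, T=8, G=3, C=4 (length 22).
Tm: Tm = 2·15 + 4·7 = 58°C ✓
homopolymer run: longest run = 2 ✓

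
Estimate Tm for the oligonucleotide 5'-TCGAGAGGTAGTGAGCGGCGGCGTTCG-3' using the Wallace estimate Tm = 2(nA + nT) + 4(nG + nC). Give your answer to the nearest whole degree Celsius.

90°C

Base counts: A=4, T=5, G=13, C=5 (length 27).
Tm = 2·(4+5) + 4·(13+5) = 2·9 + 4·18 = 18 + 72 = 90°C.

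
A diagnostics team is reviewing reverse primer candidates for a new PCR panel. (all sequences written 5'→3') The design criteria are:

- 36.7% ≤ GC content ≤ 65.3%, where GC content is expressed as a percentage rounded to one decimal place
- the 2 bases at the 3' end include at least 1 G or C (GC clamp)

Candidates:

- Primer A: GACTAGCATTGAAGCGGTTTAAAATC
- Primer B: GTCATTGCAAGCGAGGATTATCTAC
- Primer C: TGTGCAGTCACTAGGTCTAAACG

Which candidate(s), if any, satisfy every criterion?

Primer A, Primer B and Primer C.

Primer A (26 nt, A=9 T=7 G=6 C=4): GC 10/26 = 38.5% ✓; 3' end TC has 1 G/C ✓ — passes.
Primer B (25 nt, A=7 T=7 G=6 C=5): GC 11/25 = 44.0% ✓; 3' end AC has 1 G/C ✓ — passes.
Primer C (23 nt, A=6 T=6 G=6 C=5): GC 11/23 = 47.8% ✓; 3' end CG has 2 G/C ✓ — passes.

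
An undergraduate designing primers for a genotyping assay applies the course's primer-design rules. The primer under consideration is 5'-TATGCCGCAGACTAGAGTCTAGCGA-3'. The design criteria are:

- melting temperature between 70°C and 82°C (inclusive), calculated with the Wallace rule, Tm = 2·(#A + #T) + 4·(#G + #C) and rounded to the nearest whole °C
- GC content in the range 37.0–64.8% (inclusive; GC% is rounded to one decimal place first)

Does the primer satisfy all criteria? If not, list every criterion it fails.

Meets all criteria.

Base counts: A=7, T=5, G=7, C=6 (length 25).
Tm: Tm = 2·12 + 4·13 = 76°C ✓
GC content: GC 13/25 = 52.0% ✓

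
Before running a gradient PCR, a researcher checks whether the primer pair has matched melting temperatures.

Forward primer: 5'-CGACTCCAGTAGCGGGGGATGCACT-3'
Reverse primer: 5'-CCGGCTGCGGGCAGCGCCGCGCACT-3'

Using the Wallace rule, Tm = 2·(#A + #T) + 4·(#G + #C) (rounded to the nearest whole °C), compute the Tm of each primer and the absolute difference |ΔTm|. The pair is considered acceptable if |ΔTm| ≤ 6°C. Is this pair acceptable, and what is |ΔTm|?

|ΔTm| = 10°C; the pair is not acceptable.

Forward: A=5 T=4 G=9 C=7 → Tm = 2·9 + 4·16 = 82°C.
Reverse: A=2 T=2 G=10 C=11 → Tm = 2·4 + 4·21 = 92°C.
|ΔTm| = |82 − 92| = 10°C, > 6°C.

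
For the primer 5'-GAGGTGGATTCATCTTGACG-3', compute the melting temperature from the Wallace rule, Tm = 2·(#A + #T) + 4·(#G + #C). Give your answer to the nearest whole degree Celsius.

60°C

Base counts: A=4, T=6, G=7, C=3 (length 20).
Tm = 2·(4+6) + 4·(7+3) = 2·10 + 4·10 = 20 + 40 = 60°C.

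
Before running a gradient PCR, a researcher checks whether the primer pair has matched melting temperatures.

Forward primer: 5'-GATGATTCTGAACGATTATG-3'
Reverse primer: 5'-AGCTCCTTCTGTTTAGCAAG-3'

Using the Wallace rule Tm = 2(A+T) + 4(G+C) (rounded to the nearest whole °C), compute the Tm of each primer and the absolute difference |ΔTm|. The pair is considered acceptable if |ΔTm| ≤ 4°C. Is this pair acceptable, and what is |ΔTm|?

Forward: A=6 T=7 G=5 C=2 → Tm = 2·13 + 4·7 = 54°C.
Reverse: A=4 T=7 G=4 C=5 → Tm = 2·11 + 4·9 = 58°C.
|ΔTm| = |54 − 58| = 4°C, ≤ 4°C.

|ΔTm| = 4°C; the pair is acceptable.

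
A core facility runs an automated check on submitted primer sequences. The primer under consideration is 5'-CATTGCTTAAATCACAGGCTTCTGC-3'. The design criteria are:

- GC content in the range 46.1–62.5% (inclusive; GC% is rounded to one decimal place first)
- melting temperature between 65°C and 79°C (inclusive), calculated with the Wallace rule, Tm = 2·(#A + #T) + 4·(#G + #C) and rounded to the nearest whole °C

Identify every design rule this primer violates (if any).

Fails: GC content.

Base counts: A=6, T=8, G=4, C=7 (length 25).
GC content: GC 11/25 = 44.0%, outside 46.1–62.5% ✗
Tm: Tm = 2·14 + 4·11 = 72°C ✓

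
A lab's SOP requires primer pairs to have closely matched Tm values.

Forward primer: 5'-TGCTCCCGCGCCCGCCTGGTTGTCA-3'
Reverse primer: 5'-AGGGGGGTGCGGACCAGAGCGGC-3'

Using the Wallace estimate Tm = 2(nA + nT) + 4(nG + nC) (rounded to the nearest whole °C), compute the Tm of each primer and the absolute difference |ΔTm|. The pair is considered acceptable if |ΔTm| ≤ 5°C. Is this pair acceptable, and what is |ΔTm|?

|ΔTm| = 4°C; the pair is acceptable.

Forward: A=1 T=6 G=7 C=11 → Tm = 2·7 + 4·18 = 86°C.
Reverse: A=4 T=1 G=13 C=5 → Tm = 2·5 + 4·18 = 82°C.
|ΔTm| = |86 − 82| = 4°C, ≤ 5°C.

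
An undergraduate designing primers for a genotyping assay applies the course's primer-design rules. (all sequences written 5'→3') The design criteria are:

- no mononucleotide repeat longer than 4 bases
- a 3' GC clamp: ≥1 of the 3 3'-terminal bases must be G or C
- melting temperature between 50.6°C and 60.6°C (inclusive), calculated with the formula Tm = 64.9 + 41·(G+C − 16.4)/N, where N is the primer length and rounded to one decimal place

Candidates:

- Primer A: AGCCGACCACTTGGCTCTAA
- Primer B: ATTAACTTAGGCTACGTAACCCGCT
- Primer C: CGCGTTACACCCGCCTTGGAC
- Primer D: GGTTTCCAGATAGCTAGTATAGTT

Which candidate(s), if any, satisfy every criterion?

Primer B, Primer C and Primer D.

Primer A (20 nt, A=5 T=4 G=4 C=7): longest run = 2 ✓; 3' end TAA has 0 G/C, need ≥1 ✗; Tm = 64.9 + 41·(11 − 16.4)/20 = 53.8°C ✓ — fails.
Primer B (25 nt, A=7 T=7 G=4 C=7): longest run = 3 ✓; 3' end GCT has 2 G/C ✓; Tm = 64.9 + 41·(11 − 16.4)/25 = 56.0°C ✓ — passes.
Primer C (21 nt, A=3 T=4 G=5 C=9): longest run = 3 ✓; 3' end GAC has 2 G/C ✓; Tm = 64.9 + 41·(14 − 16.4)/21 = 60.2°C ✓ — passes.
Primer D (24 nt, A=6 T=9 G=6 C=3): longest run = 3 ✓; 3' end GTT has 1 G/C ✓; Tm = 64.9 + 41·(9 − 16.4)/24 = 52.3°C ✓ — passes.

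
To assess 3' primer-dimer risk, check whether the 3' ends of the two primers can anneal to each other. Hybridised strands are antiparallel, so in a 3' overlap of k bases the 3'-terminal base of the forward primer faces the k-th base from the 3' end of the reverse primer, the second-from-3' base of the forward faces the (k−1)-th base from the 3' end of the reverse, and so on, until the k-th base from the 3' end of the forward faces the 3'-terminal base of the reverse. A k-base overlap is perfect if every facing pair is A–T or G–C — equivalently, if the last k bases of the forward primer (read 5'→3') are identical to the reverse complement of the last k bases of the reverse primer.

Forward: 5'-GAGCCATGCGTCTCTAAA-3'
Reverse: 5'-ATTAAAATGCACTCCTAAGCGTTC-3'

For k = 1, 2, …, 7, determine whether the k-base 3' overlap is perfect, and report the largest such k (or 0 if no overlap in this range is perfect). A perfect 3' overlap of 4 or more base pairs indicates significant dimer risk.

Longest perfect overlap: 0 complementary base pairs; below the dimer-risk threshold (threshold 4).

Last 7 bases (5'→3') — forward …CTCTAAA, reverse …AGCGTTC.
Reverse complement of the reverse primer's last 7 bases: GAACGCT; its first k bases are the reverse complement of the reverse primer's last k bases, so a perfect k-base overlap needs the forward primer's last k bases to equal them.
Comparing (forward last k vs required): k=1: A vs G ✗; k=2: AA vs GA ✗; k=3: AAA vs GAA ✗; k=4: TAAA vs GAAC ✗; k=5: CTAAA vs GAACG ✗; k=6: TCTAAA vs GAACGC ✗; k=7: CTCTAAA vs GAACGCT ✗.
No overlap length from 1 to 7 is perfect, so the longest perfect 3' overlap is 0.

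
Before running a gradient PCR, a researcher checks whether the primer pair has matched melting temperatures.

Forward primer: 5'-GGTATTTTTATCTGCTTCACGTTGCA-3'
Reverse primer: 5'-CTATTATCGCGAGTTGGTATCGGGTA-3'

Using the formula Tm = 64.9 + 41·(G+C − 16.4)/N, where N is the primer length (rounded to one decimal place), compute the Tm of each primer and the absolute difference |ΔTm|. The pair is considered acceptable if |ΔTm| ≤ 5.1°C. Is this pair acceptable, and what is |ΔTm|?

Forward: G+C = 10, N = 26 → Tm = 64.9 + 41·(10 − 16.4)/26 = 54.8°C.
Reverse: G+C = 12, N = 26 → Tm = 64.9 + 41·(12 − 16.4)/26 = 58.0°C.
|ΔTm| = |54.8 − 58.0| = 3.2°C, ≤ 5.1°C.

|ΔTm| = 3.2°C; the pair is acceptable.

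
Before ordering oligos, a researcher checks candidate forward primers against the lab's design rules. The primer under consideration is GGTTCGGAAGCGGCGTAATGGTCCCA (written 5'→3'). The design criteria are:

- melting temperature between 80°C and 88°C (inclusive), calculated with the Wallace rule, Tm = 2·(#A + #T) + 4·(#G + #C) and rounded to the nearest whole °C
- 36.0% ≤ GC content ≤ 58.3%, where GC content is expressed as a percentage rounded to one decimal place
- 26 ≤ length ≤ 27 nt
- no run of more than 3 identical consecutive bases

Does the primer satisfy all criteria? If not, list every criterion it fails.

Base counts: A=5, T=5, G=10, C=6 (length 26).
Tm: Tm = 2·10 + 4·16 = 84°C ✓
GC content: GC 16/26 = 61.5%, outside 36.0–58.3% ✗
length: length 26 ✓
homopolymer run: longest run = 3 ✓

Fails: GC content.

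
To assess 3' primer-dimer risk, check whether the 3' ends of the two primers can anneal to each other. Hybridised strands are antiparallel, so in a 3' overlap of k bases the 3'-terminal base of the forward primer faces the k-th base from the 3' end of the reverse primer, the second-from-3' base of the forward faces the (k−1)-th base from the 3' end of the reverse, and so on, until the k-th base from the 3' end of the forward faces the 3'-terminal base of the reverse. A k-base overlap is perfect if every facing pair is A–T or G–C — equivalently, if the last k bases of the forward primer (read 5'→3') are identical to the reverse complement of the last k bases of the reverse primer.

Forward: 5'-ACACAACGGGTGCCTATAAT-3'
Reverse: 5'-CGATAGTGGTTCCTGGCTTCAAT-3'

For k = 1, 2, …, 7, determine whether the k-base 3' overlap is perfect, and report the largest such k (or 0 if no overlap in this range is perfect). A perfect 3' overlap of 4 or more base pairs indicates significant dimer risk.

Longest perfect overlap: 2 complementary base pairs; below the dimer-risk threshold (threshold 4).

Last 7 bases (5'→3') — forward …CTATAAT, reverse …CTTCAAT.
Reverse complement of the reverse primer's last 7 bases: ATTGAAG; its first k bases are the reverse complement of the reverse primer's last k bases, so a perfect k-base overlap needs the forward primer's last k bases to equal them.
Comparing (forward last k vs required): k=1: T vs A ✗; k=2: AT vs AT ✓; k=3: AAT vs ATT ✗; k=4: TAAT vs ATTG ✗; k=5: ATAAT vs ATTGA ✗; k=6: TATAAT vs ATTGAA ✗; k=7: CTATAAT vs ATTGAAG ✗.
Only k = 2 is perfect, so the longest perfect 3' overlap is 2.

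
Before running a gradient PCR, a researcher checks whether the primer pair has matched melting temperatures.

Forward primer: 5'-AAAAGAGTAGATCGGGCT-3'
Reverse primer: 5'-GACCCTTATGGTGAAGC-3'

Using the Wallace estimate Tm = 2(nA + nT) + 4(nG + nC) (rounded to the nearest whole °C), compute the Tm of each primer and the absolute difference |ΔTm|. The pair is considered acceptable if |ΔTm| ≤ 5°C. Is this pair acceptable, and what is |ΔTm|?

Forward: A=7 T=3 G=6 C=2 → Tm = 2·10 + 4·8 = 52°C.
Reverse: A=4 T=4 G=5 C=4 → Tm = 2·8 + 4·9 = 52°C.
|ΔTm| = |52 − 52| = 0°C, ≤ 5°C.

|ΔTm| = 0°C; the pair is acceptable.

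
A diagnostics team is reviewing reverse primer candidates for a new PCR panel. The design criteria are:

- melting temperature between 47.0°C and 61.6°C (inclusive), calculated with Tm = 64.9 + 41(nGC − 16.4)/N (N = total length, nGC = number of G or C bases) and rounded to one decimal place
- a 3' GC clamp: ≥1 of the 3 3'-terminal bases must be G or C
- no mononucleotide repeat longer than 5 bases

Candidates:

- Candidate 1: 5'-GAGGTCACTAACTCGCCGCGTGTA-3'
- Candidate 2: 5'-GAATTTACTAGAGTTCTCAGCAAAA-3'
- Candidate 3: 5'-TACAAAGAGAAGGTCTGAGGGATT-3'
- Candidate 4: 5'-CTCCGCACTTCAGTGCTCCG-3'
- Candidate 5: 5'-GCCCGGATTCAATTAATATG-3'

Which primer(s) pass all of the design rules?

Candidate 1 (24 nt, A=5 T=5 G=7 C=7): Tm = 64.9 + 41·(14 − 16.4)/24 = 60.8°C ✓; 3' end GTA has 1 G/C ✓; longest run = 2 ✓ — passes.
Candidate 2 (25 nt, A=10 T=7 G=4 C=4): Tm = 64.9 + 41·(8 − 16.4)/25 = 51.1°C ✓; 3' end AAA has 0 G/C, need ≥1 ✗; longest run = 4 ✓ — fails.
Candidate 3 (24 nt, A=9 T=5 G=8 C=2): Tm = 64.9 + 41·(10 − 16.4)/24 = 54.0°C ✓; 3' end ATT has 0 G/C, need ≥1 ✗; longest run = 3 ✓ — fails.
Candidate 4 (20 nt, A=2 T=5 G=4 C=9): Tm = 64.9 + 41·(13 − 16.4)/20 = 57.9°C ✓; 3' end CCG has 3 G/C ✓; longest run = 2 ✓ — passes.
Candidate 5 (20 nt, A=6 T=6 G=4 C=4): Tm = 64.9 + 41·(8 − 16.4)/20 = 47.7°C ✓; 3' end ATG has 1 G/C ✓; longest run = 3 ✓ — passes.

Candidate 1, Candidate 4 and Candidate 5.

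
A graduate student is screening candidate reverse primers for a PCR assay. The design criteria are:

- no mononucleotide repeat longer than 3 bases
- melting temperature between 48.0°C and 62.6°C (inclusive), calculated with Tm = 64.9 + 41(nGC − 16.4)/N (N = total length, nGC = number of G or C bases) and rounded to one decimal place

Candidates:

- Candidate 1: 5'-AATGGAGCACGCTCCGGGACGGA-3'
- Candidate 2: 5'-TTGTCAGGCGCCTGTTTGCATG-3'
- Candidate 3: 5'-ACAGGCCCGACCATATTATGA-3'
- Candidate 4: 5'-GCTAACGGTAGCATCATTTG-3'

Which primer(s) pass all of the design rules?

Candidate 1 (23 nt, A=6 T=2 G=9 C=6): longest run = 3 ✓; Tm = 64.9 + 41·(15 − 16.4)/23 = 62.4°C ✓ — passes.
Candidate 2 (22 nt, A=2 T=8 G=7 C=5): longest run = 3 ✓; Tm = 64.9 + 41·(12 − 16.4)/22 = 56.7°C ✓ — passes.
Candidate 3 (21 nt, A=7 T=4 G=4 C=6): longest run = 3 ✓; Tm = 64.9 + 41·(10 − 16.4)/21 = 52.4°C ✓ — passes.
Candidate 4 (20 nt, A=5 T=6 G=5 C=4): longest run = 3 ✓; Tm = 64.9 + 41·(9 − 16.4)/20 = 49.7°C ✓ — passes.

Candidate 1, Candidate 2, Candidate 3 and Candidate 4.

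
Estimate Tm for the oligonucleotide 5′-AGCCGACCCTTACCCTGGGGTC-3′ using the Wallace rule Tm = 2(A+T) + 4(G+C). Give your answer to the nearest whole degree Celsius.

74°C

Base counts: A=3, T=4, G=6, C=9 (length 22).
Tm = 2·(3+4) + 4·(6+9) = 2·7 + 4·15 = 14 + 60 = 74°C.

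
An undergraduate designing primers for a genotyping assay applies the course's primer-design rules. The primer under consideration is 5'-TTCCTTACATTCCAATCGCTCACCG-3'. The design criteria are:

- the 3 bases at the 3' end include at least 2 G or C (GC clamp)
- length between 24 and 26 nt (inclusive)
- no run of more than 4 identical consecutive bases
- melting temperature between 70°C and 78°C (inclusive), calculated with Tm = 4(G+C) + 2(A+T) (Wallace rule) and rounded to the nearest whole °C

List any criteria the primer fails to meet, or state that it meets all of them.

Meets all criteria.

Base counts: A=5, T=8, G=2, C=10 (length 25).
GC clamp: 3' end CCG has 3 G/C ✓
length: length 25 ✓
homopolymer run: longest run = 2 ✓
Tm: Tm = 2·13 + 4·12 = 74°C ✓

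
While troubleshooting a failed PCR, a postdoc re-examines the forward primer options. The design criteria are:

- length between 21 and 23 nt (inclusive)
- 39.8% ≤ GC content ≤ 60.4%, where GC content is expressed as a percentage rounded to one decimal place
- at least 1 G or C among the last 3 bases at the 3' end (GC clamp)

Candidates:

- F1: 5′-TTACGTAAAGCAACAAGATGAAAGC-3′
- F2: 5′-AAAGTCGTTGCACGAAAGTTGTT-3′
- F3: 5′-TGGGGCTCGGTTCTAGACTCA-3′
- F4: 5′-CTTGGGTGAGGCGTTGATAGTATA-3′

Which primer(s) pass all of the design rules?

F3 only.

F1 (25 nt, A=12 T=4 G=5 C=4): length 25, outside 21–23 ✗; GC 9/25 = 36.0%, outside 39.8–60.4% ✗; 3' end AGC has 2 G/C ✓ — fails.
F2 (23 nt, A=7 T=7 G=6 C=3): length 23 ✓; GC 9/23 = 39.1%, outside 39.8–60.4% ✗; 3' end GTT has 1 G/C ✓ — fails.
F3 (21 nt, A=3 T=6 G=7 C=5): length 21 ✓; GC 12/21 = 57.1% ✓; 3' end TCA has 1 G/C ✓ — passes.
F4 (24 nt, A=5 T=8 G=9 C=2): length 24, outside 21–23 ✗; GC 11/24 = 45.8% ✓; 3' end ATA has 0 G/C, need ≥1 ✗ — fails.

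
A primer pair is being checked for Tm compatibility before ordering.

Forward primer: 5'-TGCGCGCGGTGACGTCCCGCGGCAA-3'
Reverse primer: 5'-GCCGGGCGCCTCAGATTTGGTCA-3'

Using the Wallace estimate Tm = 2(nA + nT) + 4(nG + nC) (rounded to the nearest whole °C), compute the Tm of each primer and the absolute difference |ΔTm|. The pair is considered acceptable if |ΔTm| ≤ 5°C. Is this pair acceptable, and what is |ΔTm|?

|ΔTm| = 12°C; the pair is not acceptable.

Forward: A=3 T=3 G=10 C=9 → Tm = 2·6 + 4·19 = 88°C.
Reverse: A=3 T=5 G=8 C=7 → Tm = 2·8 + 4·15 = 76°C.
|ΔTm| = |88 − 76| = 12°C, > 5°C.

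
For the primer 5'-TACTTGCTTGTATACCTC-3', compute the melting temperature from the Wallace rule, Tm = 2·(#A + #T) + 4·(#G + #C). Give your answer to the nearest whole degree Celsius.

50°C

Base counts: A=3, T=8, G=2, C=5 (length 18).
Tm = 2·(3+8) + 4·(2+5) = 2·11 + 4·7 = 22 + 28 = 50°C.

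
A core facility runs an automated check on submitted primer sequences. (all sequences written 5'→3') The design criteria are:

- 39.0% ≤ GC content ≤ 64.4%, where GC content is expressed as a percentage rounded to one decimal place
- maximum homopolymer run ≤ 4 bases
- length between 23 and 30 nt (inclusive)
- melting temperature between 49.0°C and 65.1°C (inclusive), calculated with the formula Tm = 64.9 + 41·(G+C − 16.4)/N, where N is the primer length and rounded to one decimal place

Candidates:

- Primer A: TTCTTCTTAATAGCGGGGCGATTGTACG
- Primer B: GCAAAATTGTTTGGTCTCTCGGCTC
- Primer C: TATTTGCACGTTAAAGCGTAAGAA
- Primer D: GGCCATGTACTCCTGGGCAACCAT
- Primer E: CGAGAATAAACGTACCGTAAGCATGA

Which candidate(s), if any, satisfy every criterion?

Primer A, Primer B, Primer D and Primer E.

Primer A (28 nt, A=5 T=10 G=8 C=5): GC 13/28 = 46.4% ✓; longest run = 4 ✓; length 28 ✓; Tm = 64.9 + 41·(13 − 16.4)/28 = 59.9°C ✓ — passes.
Primer B (25 nt, A=4 T=9 G=6 C=6): GC 12/25 = 48.0% ✓; longest run = 4 ✓; length 25 ✓; Tm = 64.9 + 41·(12 − 16.4)/25 = 57.7°C ✓ — passes.
Primer C (24 nt, A=9 T=7 G=5 C=3): GC 8/24 = 33.3%, outside 39.0–64.4% ✗; longest run = 3 ✓; length 24 ✓; Tm = 64.9 + 41·(8 − 16.4)/24 = 50.6°C ✓ — fails.
Primer D (24 nt, A=5 T=5 G=6 C=8): GC 14/24 = 58.3% ✓; longest run = 3 ✓; length 24 ✓; Tm = 64.9 + 41·(14 − 16.4)/24 = 60.8°C ✓ — passes.
Primer E (26 nt, A=11 T=4 G=6 C=5): GC 11/26 = 42.3% ✓; longest run = 3 ✓; length 26 ✓; Tm = 64.9 + 41·(11 − 16.4)/26 = 56.4°C ✓ — passes.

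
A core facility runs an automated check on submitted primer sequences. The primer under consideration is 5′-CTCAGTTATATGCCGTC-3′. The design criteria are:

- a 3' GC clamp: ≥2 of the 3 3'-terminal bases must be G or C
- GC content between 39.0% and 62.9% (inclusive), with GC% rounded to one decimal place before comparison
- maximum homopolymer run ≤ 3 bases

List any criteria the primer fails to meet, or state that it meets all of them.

Base counts: A=3, T=6, G=3, C=5 (length 17).
GC clamp: 3' end GTC has 2 G/C ✓
GC content: GC 8/17 = 47.1% ✓
homopolymer run: longest run = 2 ✓

Meets all criteria.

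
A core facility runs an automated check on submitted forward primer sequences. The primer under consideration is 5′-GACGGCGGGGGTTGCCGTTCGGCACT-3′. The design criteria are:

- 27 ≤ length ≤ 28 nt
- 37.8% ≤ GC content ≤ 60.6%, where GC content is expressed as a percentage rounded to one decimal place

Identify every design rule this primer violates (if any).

Base counts: A=2, T=5, G=12, C=7 (length 26).
length: length 26, outside 27–28 ✗
GC content: GC 19/26 = 73.1%, outside 37.8–60.6% ✗

Fails: length, GC content.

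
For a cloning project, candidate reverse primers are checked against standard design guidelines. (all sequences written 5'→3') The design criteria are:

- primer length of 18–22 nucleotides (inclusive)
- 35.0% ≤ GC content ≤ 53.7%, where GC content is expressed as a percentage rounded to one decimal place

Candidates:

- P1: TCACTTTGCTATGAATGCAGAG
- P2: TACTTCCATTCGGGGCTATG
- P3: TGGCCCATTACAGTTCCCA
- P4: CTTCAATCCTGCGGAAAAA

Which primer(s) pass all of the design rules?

P1 (22 nt, A=6 T=7 G=5 C=4): length 22 ✓; GC 9/22 = 40.9% ✓ — passes.
P2 (20 nt, A=3 T=7 G=5 C=5): length 20 ✓; GC 10/20 = 50.0% ✓ — passes.
P3 (19 nt, A=4 T=5 G=3 C=7): length 19 ✓; GC 10/19 = 52.6% ✓ — passes.
P4 (19 nt, A=7 T=4 G=3 C=5): length 19 ✓; GC 8/19 = 42.1% ✓ — passes.

P1, P2, P3 and P4.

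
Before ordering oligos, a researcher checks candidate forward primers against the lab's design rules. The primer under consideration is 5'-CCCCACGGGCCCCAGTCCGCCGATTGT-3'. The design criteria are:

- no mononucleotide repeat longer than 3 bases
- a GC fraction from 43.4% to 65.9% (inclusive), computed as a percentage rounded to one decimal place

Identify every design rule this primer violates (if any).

Base counts: A=3, T=4, G=7, C=13 (length 27).
homopolymer run: longest run = 4, exceeds 3 ✗
GC content: GC 20/27 = 74.1%, outside 43.4–65.9% ✗

Fails: homopolymer run, GC content.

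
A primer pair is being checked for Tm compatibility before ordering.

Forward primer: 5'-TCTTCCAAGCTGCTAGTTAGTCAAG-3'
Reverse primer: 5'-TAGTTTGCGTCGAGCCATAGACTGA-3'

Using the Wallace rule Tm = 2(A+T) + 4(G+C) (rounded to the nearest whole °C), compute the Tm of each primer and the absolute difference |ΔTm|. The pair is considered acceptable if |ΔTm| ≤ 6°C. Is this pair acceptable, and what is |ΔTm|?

Forward: A=6 T=8 G=5 C=6 → Tm = 2·14 + 4·11 = 72°C.
Reverse: A=6 T=7 G=7 C=5 → Tm = 2·13 + 4·12 = 74°C.
|ΔTm| = |72 − 74| = 2°C, ≤ 6°C.

|ΔTm| = 2°C; the pair is acceptable.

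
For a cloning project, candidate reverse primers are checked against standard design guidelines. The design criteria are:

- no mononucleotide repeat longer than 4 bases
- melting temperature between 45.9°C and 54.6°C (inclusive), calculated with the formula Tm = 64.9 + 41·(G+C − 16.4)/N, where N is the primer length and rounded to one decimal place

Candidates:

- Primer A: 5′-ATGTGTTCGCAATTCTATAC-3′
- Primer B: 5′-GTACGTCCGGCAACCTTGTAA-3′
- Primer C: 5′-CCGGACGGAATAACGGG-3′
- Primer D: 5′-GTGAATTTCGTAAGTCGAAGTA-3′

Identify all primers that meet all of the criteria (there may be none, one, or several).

Primer B, Primer C and Primer D.

Primer A (20 nt, A=5 T=8 G=3 C=4): longest run = 2 ✓; Tm = 64.9 + 41·(7 − 16.4)/20 = 45.6°C, outside 45.9–54.6°C ✗ — fails.
Primer B (21 nt, A=5 T=5 G=5 C=6): longest run = 2 ✓; Tm = 64.9 + 41·(11 − 16.4)/21 = 54.4°C ✓ — passes.
Primer C (17 nt, A=5 T=1 G=7 C=4): longest run = 3 ✓; Tm = 64.9 + 41·(11 − 16.4)/17 = 51.9°C ✓ — passes.
Primer D (22 nt, A=7 T=7 G=6 C=2): longest run = 3 ✓; Tm = 64.9 + 41·(8 − 16.4)/22 = 49.2°C ✓ — passes.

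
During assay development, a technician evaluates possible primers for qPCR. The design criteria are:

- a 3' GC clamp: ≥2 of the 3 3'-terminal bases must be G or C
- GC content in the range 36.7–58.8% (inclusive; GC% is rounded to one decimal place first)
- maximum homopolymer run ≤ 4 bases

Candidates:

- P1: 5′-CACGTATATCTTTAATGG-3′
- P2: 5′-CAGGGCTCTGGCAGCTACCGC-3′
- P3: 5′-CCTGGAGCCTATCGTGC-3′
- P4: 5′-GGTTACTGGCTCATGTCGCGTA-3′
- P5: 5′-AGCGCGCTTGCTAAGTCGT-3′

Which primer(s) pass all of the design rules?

P1 (18 nt, A=5 T=7 G=3 C=3): 3' end TGG has 2 G/C ✓; GC 6/18 = 33.3%, outside 36.7–58.8% ✗; longest run = 3 ✓ — fails.
P2 (21 nt, A=3 T=3 G=7 C=8): 3' end CGC has 3 G/C ✓; GC 15/21 = 71.4%, outside 36.7–58.8% ✗; longest run = 3 ✓ — fails.
P3 (17 nt, A=2 T=4 G=5 C=6): 3' end TGC has 2 G/C ✓; GC 11/17 = 64.7%, outside 36.7–58.8% ✗; longest run = 2 ✓ — fails.
P4 (22 nt, A=3 T=7 G=7 C=5): 3' end GTA has 1 G/C, need ≥2 ✗; GC 12/22 = 54.5% ✓; longest run = 2 ✓ — fails.
P5 (19 nt, A=3 T=5 G=6 C=5): 3' end CGT has 2 G/C ✓; GC 11/19 = 57.9% ✓; longest run = 2 ✓ — passes.

P5 only.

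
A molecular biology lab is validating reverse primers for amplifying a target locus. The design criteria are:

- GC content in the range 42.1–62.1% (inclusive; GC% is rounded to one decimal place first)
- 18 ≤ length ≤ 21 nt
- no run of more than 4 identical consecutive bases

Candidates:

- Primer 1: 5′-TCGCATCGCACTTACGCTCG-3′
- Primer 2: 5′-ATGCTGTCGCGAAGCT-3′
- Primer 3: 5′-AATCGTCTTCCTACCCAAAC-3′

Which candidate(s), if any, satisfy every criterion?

Primer 1 (20 nt, A=3 T=5 G=4 C=8): GC 12/20 = 60.0% ✓; length 20 ✓; longest run = 2 ✓ — passes.
Primer 2 (16 nt, A=3 T=4 G=5 C=4): GC 9/16 = 56.3% ✓; length 16, outside 18–21 ✗; longest run = 2 ✓ — fails.
Primer 3 (20 nt, A=6 T=5 G=1 C=8): GC 9/20 = 45.0% ✓; length 20 ✓; longest run = 3 ✓ — passes.

Primer 1 and Primer 3.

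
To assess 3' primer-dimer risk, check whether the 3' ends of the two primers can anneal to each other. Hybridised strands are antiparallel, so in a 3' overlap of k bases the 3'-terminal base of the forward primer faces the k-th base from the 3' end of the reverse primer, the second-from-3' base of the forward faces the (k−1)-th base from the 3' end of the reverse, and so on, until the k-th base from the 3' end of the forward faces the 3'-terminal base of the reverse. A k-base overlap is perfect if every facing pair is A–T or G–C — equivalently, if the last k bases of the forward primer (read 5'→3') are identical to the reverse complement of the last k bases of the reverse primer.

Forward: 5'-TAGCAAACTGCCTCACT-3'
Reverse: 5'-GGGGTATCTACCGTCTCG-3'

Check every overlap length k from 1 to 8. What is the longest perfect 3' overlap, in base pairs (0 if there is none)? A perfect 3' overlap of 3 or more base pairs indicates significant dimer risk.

Longest perfect overlap: 0 complementary base pairs; below the dimer-risk threshold (threshold 3).

Last 8 bases (5'→3') — forward …GCCTCACT, reverse …CCGTCTCG.
Reverse complement of the reverse primer's last 8 bases: CGAGACGG; its first k bases are the reverse complement of the reverse primer's last k bases, so a perfect k-base overlap needs the forward primer's last k bases to equal them.
Comparing (forward last k vs required): k=1: T vs C ✗; k=2: CT vs CG ✗; k=3: ACT vs CGA ✗; k=4: CACT vs CGAG ✗; k=5: TCACT vs CGAGA ✗; k=6: CTCACT vs CGAGAC ✗; k=7: CCTCACT vs CGAGACG ✗; k=8: GCCTCACT vs CGAGACGG ✗.
No overlap length from 1 to 8 is perfect, so the longest perfect 3' overlap is 0.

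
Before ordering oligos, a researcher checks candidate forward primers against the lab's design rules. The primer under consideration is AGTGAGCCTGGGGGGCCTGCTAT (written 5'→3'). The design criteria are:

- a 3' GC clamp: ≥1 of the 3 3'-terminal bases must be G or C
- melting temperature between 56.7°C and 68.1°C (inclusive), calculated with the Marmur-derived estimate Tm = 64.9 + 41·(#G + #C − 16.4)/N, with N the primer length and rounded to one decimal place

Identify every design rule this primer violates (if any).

Base counts: A=3, T=5, G=10, C=5 (length 23).
GC clamp: 3' end TAT has 0 G/C, need ≥1 ✗
Tm: Tm = 64.9 + 41·(15 − 16.4)/23 = 62.4°C ✓

Fails: GC clamp.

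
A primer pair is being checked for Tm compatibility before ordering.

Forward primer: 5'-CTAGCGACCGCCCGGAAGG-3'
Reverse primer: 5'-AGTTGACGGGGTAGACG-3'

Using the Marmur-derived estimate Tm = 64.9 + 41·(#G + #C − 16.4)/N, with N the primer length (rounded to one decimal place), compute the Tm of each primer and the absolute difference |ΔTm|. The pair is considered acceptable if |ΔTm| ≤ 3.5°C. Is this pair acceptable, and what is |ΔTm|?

Forward: G+C = 14, N = 19 → Tm = 64.9 + 41·(14 − 16.4)/19 = 59.7°C.
Reverse: G+C = 10, N = 17 → Tm = 64.9 + 41·(10 − 16.4)/17 = 49.5°C.
|ΔTm| = |59.7 − 49.5| = 10.2°C, > 3.5°C.

|ΔTm| = 10.2°C; the pair is not acceptable.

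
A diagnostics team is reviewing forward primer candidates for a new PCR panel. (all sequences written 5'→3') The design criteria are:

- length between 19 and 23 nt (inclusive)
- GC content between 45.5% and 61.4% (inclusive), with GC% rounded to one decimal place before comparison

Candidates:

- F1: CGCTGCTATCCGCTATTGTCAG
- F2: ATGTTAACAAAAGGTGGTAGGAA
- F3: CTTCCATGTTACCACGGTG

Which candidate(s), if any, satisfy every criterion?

F1 (22 nt, A=3 T=7 G=5 C=7): length 22 ✓; GC 12/22 = 54.5% ✓ — passes.
F2 (23 nt, A=10 T=5 G=7 C=1): length 23 ✓; GC 8/23 = 34.8%, outside 45.5–61.4% ✗ — fails.
F3 (19 nt, A=3 T=6 G=4 C=6): length 19 ✓; GC 10/19 = 52.6% ✓ — passes.

F1 and F3.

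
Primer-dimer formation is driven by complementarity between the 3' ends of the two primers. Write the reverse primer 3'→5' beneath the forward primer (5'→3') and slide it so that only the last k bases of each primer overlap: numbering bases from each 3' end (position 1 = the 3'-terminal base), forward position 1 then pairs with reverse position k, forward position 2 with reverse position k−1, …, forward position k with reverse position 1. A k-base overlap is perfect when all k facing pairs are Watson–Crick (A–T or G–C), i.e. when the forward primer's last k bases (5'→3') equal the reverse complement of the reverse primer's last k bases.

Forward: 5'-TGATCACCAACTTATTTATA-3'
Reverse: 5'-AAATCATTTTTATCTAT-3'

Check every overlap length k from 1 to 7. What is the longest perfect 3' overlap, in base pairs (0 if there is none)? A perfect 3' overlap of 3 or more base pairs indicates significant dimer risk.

Last 7 bases (5'→3') — forward …ATTTATA, reverse …TATCTAT.
Reverse complement of the reverse primer's last 7 bases: ATAGATA; its first k bases are the reverse complement of the reverse primer's last k bases, so a perfect k-base overlap needs the forward primer's last k bases to equal them.
Comparing (forward last k vs required): k=1: A vs A ✓; k=2: TA vs AT ✗; k=3: ATA vs ATA ✓; k=4: TATA vs ATAG ✗; k=5: TTATA vs ATAGA ✗; k=6: TTTATA vs ATAGAT ✗; k=7: ATTTATA vs ATAGATA ✗.
Perfect overlaps at k = 1, 3; the largest is 3.

Longest perfect overlap: 3 complementary base pairs; significant dimer risk (threshold 3).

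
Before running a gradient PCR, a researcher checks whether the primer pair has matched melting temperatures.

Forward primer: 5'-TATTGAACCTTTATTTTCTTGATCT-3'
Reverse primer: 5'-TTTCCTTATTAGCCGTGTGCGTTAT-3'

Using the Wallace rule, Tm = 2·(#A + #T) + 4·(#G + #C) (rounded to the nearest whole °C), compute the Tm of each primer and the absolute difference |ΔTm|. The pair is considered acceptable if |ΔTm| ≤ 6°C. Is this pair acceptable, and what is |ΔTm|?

|ΔTm| = 8°C; the pair is not acceptable.

Forward: A=5 T=14 G=2 C=4 → Tm = 2·19 + 4·6 = 62°C.
Reverse: A=3 T=12 G=5 C=5 → Tm = 2·15 + 4·10 = 70°C.
|ΔTm| = |62 − 70| = 8°C, > 6°C.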